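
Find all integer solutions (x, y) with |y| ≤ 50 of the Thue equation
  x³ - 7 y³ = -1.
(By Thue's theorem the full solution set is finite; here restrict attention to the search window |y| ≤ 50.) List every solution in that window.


The equation is x³ - 7y³ = -1. For fixed y, x³ = 7·y³ − 1, so a solution requires the RHS to be a perfect cube.
Strategy: iterate y from -50 to 50, compute RHS = 7·y³ − 1, and check whether it is a (positive or negative) perfect cube.
Check small values of y:
  y = 0: RHS = -1 = (-1)³ ⇒ x = -1 works.
  y = 1: RHS = 6 is not a perfect cube.
  y = -1: RHS = -8 = (-2)³ ⇒ x = -2 works.
  y = 2: RHS = 55 is not a perfect cube.
  y = -2: RHS = -57 is not a perfect cube.
  y = 3: RHS = 188 is not a perfect cube.
  y = -3: RHS = -190 is not a perfect cube.
Continuing the search up to |y| = 50 finds no further solutions beyond those listed.
Collected solutions: (-1, 0), (-2, -1).

Solutions (with |y| ≤ 50): (-1, 0), (-2, -1).


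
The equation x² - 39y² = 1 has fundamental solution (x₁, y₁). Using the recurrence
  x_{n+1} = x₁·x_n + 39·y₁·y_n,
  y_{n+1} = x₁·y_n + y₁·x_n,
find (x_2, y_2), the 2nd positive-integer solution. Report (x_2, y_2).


Step 1: Find the fundamental solution (x₁, y₁) of x² - 39y² = 1.
  Expand √39 as a continued fraction. a₀ = ⌊√39⌋ = 6; iterate m_{k+1} = d_k·a_k − m_k, d_{k+1} = (39 − m_{k+1}²)/d_k, a_{k+1} = ⌊(a₀ + m_{k+1})/d_{k+1}⌋ (starting m₀ = 0, d₀ = 1), with convergents p_k = a_k·p_{k-1} + p_{k-2}, q_k = a_k·q_{k-1} + q_{k-2} (p₋₁ = 1, q₋₁ = 0):
  k = 0: a₀ = 6; p₀/q₀ = 6/1; p₀² − 39·q₀² = 36 − 39 = -3.
  k = 1: m = 6, d = 3, a = ⌊(6 + 6)/3⌋ = 4; p/q = (4·6 + 1)/(4·1 + 0) = 25/4; p² − 39·q² = 625 − 624 = 1.
  The first convergent with p² − 39·q² = 1 gives the fundamental solution (x₁, y₁) = (25, 4).
Step 2: Apply the recurrence (x_{n+1}, y_{n+1}) = (x₁x_n + 39y₁y_n, x₁y_n + y₁x_n) repeatedly.
  From (x_1, y_1) = (25, 4): x_2 = 25·25 + 39·4·4 = 1249; y_2 = 25·4 + 4·25 = 200.
Step 3: Verify x_2² - 39·y_2² = 1560001 - 1560000 = 1 (should be 1). ✓

(x_1, y_1) = (25, 4); (x_2, y_2) = (1249, 200).


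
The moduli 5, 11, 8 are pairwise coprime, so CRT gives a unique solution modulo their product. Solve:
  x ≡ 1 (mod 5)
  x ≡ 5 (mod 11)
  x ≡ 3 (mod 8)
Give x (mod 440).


Moduli 5, 11, 8 are pairwise coprime; by CRT there is a unique solution modulo M = 5 · 11 · 8 = 440.
Solve pairwise, accumulating the modulus:
  Start with x ≡ 1 (mod 5).
  Combine with x ≡ 5 (mod 11): since gcd(5, 11) = 1, we get a unique residue mod 55.
    Write x = 1 + 5·t and substitute into x ≡ 5 (mod 11): 5·t ≡ 5 − 1 = 4 (mod 11).
    The inverse of 5 mod 11 is 9 (since 5·9 = 45 = 4·11 + 1), so t ≡ 9·4 = 36 ≡ 3 (mod 11).
    Then x = 1 + 5·3 = 16, valid modulo lcm(5, 11) = 55: x ≡ 16 (mod 55).
  Combine with x ≡ 3 (mod 8): since gcd(55, 8) = 1, we get a unique residue mod 440.
    Write x = 16 + 55·t and substitute into x ≡ 3 (mod 8): 55·t ≡ 3 − 16 = -13 (mod 8).
    Reduce coefficients mod 8: 7·t ≡ 3 (mod 8).
    The inverse of 7 mod 8 is 7 (since 7·7 = 49 = 6·8 + 1), so t ≡ 7·3 = 21 ≡ 5 (mod 8).
    Then x = 16 + 55·5 = 291, valid modulo lcm(55, 8) = 440: x ≡ 291 (mod 440).
Verify: 291 mod 5 = 1 ✓, 291 mod 11 = 5 ✓, 291 mod 8 = 3 ✓.

x ≡ 291 (mod 440).


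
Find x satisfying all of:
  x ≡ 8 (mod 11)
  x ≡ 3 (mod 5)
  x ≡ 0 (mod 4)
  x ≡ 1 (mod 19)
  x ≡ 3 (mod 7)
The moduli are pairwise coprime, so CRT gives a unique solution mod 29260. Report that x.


Product of moduli M = 11 · 5 · 4 · 19 · 7 = 29260.
Merge one congruence at a time:
  Start: x ≡ 8 (mod 11).
  Combine with x ≡ 3 (mod 5); new modulus lcm = 55.
    Write x = 8 + 11·t and substitute into x ≡ 3 (mod 5): 11·t ≡ 3 − 8 = -5 (mod 5).
    Reduce coefficients mod 5: 1·t ≡ 0 (mod 5).
    So t ≡ 0 (mod 5).
    Then x = 8 + 11·0 = 8, valid modulo lcm(11, 5) = 55: x ≡ 8 (mod 55).
  Combine with x ≡ 0 (mod 4); new modulus lcm = 220.
    Write x = 8 + 55·t and substitute into x ≡ 0 (mod 4): 55·t ≡ 0 − 8 = -8 (mod 4).
    Reduce coefficients mod 4: 3·t ≡ 0 (mod 4).
    The inverse of 3 mod 4 is 3 (since 3·3 = 9 = 2·4 + 1), so t ≡ 3·0 = 0 ≡ 0 (mod 4).
    Then x = 8 + 55·0 = 8, valid modulo lcm(55, 4) = 220: x ≡ 8 (mod 220).
  Combine with x ≡ 1 (mod 19); new modulus lcm = 4180.
    Write x = 8 + 220·t and substitute into x ≡ 1 (mod 19): 220·t ≡ 1 − 8 = -7 (mod 19).
    Reduce coefficients mod 19: 11·t ≡ 12 (mod 19).
    The inverse of 11 mod 19 is 7 (since 11·7 = 77 = 4·19 + 1), so t ≡ 7·12 = 84 ≡ 8 (mod 19).
    Then x = 8 + 220·8 = 1768, valid modulo lcm(220, 19) = 4180: x ≡ 1768 (mod 4180).
  Combine with x ≡ 3 (mod 7); new modulus lcm = 29260.
    Write x = 1768 + 4180·t and substitute into x ≡ 3 (mod 7): 4180·t ≡ 3 − 1768 = -1765 (mod 7).
    Reduce coefficients mod 7: 1·t ≡ 6 (mod 7).
    So t ≡ 6 (mod 7).
    Then x = 1768 + 4180·6 = 26848, valid modulo lcm(4180, 7) = 29260: x ≡ 26848 (mod 29260).
Verify against each original: 26848 mod 11 = 8, 26848 mod 5 = 3, 26848 mod 4 = 0, 26848 mod 19 = 1, 26848 mod 7 = 3.

x ≡ 26848 (mod 29260).


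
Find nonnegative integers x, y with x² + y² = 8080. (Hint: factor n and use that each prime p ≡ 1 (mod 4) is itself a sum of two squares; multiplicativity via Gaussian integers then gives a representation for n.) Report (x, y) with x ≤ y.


Step 1: Factor n = 8080 = 2^4 · 5 · 101.
Step 2: Check the mod-4 condition on each prime factor: 2 = 2 (special); 5 ≡ 1 (mod 4), exponent 1; 101 ≡ 1 (mod 4), exponent 1.
All primes ≡ 3 (mod 4) appear to even exponent (or don't appear), so by the two-squares theorem n IS expressible as a sum of two squares.
Step 3: Build a representation. Group n = k² · m with k = 4 and m = 5 · 101 = 505 (a product of primes ≡ 1 (mod 4)); a representation of m scales to one of n via (k·x)² + (k·y)² = k²(x² + y²). Each prime p ≡ 1 (mod 4) is itself a sum of two squares; find a² by testing p − a² for a perfect square:
  5: 5 − 1² = 4 = 2² ⇒ 5 = 1² + 2².
  101: 101 − 1² = 100 = 10² ⇒ 101 = 1² + 10².
  Combine using the Brahmagupta–Fibonacci identity (a² + b²)(c² + d²) = (ac − bd)² + (ad + bc)² = (ac + bd)² + (ad − bc)²:
  5 · 101 = 505: from (1² + 2²)(1² + 10²), take (1·1 − 2·10, 1·10 + 2·1) = (1 − 20, 10 + 2) = (-19, 12); dropping signs (only squares matter) gives (19, 12); check 19² + 12² = 361 + 144 = 505 ✓.
  Scale by k = 4: (4·19, 4·12) = (76, 48).
Step 4: Order so x ≤ y and verify: 48² + 76² = 2304 + 5776 = 8080 = n. ✓

n = 8080 = 48² + 76² (one valid representation with x ≤ y).


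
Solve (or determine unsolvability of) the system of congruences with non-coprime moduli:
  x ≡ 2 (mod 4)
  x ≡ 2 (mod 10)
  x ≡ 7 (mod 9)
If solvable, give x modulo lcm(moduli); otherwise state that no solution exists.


Moduli 4, 10, 9 are not pairwise coprime, so CRT works modulo lcm(m_i) when all pairwise compatibility conditions hold.
Pairwise compatibility: gcd(m_i, m_j) must divide a_i - a_j for every pair.
Merge one congruence at a time:
  Start: x ≡ 2 (mod 4).
  Combine with x ≡ 2 (mod 10): gcd(4, 10) = 2; 2 - 2 = 0, which IS divisible by 2, so compatible.
    Write x = 2 + 4·t and substitute into x ≡ 2 (mod 10): 4·t ≡ 2 − 2 = 0 (mod 10).
    Divide the congruence (and modulus) by g = 2: 2·t ≡ 0 (mod 5).
    The inverse of 2 mod 5 is 3 (since 2·3 = 6 = 1·5 + 1), so t ≡ 3·0 = 0 ≡ 0 (mod 5).
    Then x = 2 + 4·0 = 2, valid modulo lcm(4, 10) = 20: x ≡ 2 (mod 20).
  Combine with x ≡ 7 (mod 9): gcd(20, 9) = 1; 7 - 2 = 5, which IS divisible by 1, so compatible.
    Write x = 2 + 20·t and substitute into x ≡ 7 (mod 9): 20·t ≡ 7 − 2 = 5 (mod 9).
    Reduce coefficients mod 9: 2·t ≡ 5 (mod 9).
    The inverse of 2 mod 9 is 5 (since 2·5 = 10 = 1·9 + 1), so t ≡ 5·5 = 25 ≡ 7 (mod 9).
    Then x = 2 + 20·7 = 142, valid modulo lcm(20, 9) = 180: x ≡ 142 (mod 180).
Verify: 142 mod 4 = 2, 142 mod 10 = 2, 142 mod 9 = 7.

x ≡ 142 (mod 180).


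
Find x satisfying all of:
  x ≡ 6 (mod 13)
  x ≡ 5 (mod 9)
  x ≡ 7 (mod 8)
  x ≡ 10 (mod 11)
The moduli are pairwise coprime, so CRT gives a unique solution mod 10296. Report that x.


Product of moduli M = 13 · 9 · 8 · 11 = 10296.
Merge one congruence at a time:
  Start: x ≡ 6 (mod 13).
  Combine with x ≡ 5 (mod 9); new modulus lcm = 117.
    Write x = 6 + 13·t and substitute into x ≡ 5 (mod 9): 13·t ≡ 5 − 6 = -1 (mod 9).
    Reduce coefficients mod 9: 4·t ≡ 8 (mod 9).
    The inverse of 4 mod 9 is 7 (since 4·7 = 28 = 3·9 + 1), so t ≡ 7·8 = 56 ≡ 2 (mod 9).
    Then x = 6 + 13·2 = 32, valid modulo lcm(13, 9) = 117: x ≡ 32 (mod 117).
  Combine with x ≡ 7 (mod 8); new modulus lcm = 936.
    Write x = 32 + 117·t and substitute into x ≡ 7 (mod 8): 117·t ≡ 7 − 32 = -25 (mod 8).
    Reduce coefficients mod 8: 5·t ≡ 7 (mod 8).
    The inverse of 5 mod 8 is 5 (since 5·5 = 25 = 3·8 + 1), so t ≡ 5·7 = 35 ≡ 3 (mod 8).
    Then x = 32 + 117·3 = 383, valid modulo lcm(117, 8) = 936: x ≡ 383 (mod 936).
  Combine with x ≡ 10 (mod 11); new modulus lcm = 10296.
    Write x = 383 + 936·t and substitute into x ≡ 10 (mod 11): 936·t ≡ 10 − 383 = -373 (mod 11).
    Reduce coefficients mod 11: 1·t ≡ 1 (mod 11).
    So t ≡ 1 (mod 11).
    Then x = 383 + 936·1 = 1319, valid modulo lcm(936, 11) = 10296: x ≡ 1319 (mod 10296).
Verify against each original: 1319 mod 13 = 6, 1319 mod 9 = 5, 1319 mod 8 = 7, 1319 mod 11 = 10.

x ≡ 1319 (mod 10296).


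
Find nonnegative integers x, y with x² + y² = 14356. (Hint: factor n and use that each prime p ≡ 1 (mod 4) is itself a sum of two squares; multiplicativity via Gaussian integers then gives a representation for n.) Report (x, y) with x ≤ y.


Step 1: Factor n = 14356 = 2^2 · 37 · 97.
Step 2: Check the mod-4 condition on each prime factor: 2 = 2 (special); 37 ≡ 1 (mod 4), exponent 1; 97 ≡ 1 (mod 4), exponent 1.
All primes ≡ 3 (mod 4) appear to even exponent (or don't appear), so by the two-squares theorem n IS expressible as a sum of two squares.
Step 3: Build a representation. Group n = k² · m with k = 2 and m = 37 · 97 = 3589 (a product of primes ≡ 1 (mod 4)); a representation of m scales to one of n via (k·x)² + (k·y)² = k²(x² + y²). Each prime p ≡ 1 (mod 4) is itself a sum of two squares; find a² by testing p − a² for a perfect square:
  37: 37 − 1² = 36 = 6² ⇒ 37 = 1² + 6².
  97: 97 − 1² = 96, 97 − 2² = 93, 97 − 3² = 88, 97 − 4² = 81 = 9² ⇒ 97 = 4² + 9².
  Combine using the Brahmagupta–Fibonacci identity (a² + b²)(c² + d²) = (ac − bd)² + (ad + bc)² = (ac + bd)² + (ad − bc)²:
  37 · 97 = 3589: from (1² + 6²)(4² + 9²), take (1·4 − 6·9, 1·9 + 6·4) = (4 − 54, 9 + 24) = (-50, 33); dropping signs (only squares matter) gives (50, 33); check 50² + 33² = 2500 + 1089 = 3589 ✓.
  Scale by k = 2: (2·50, 2·33) = (100, 66).
Step 4: Order so x ≤ y and verify: 66² + 100² = 4356 + 10000 = 14356 = n. ✓

n = 14356 = 66² + 100² (one valid representation with x ≤ y).


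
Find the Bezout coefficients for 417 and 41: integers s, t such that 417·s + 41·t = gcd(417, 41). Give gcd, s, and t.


Euclidean algorithm on (417, 41) — divide until remainder is 0:
  417 = 10 · 41 + 7
  41 = 5 · 7 + 6
  7 = 1 · 6 + 1
  6 = 6 · 1 + 0
gcd(417, 41) = 1.
Track Bezout coefficients alongside the remainders: start with r₀ = 417 = a·1 + b·0 (s = 1, t = 0) and r₁ = 41 = a·0 + b·1 (s = 0, t = 1); each new remainder r_{k+1} = r_{k-1} − q_k·r_k inherits s_{k+1} = s_{k-1} − q_k·s_k, t_{k+1} = t_{k-1} − q_k·t_k, so r_k = a·s_k + b·t_k at every step:
  q = 10: r = 7, s = 1 − 10·0 = 1, t = 0 − 10·1 = -10  (check: 417·1 + 41·(-10) = 7)
  q = 5: r = 6, s = 0 − 5·1 = -5, t = 1 − 5·(-10) = 51  (check: 417·(-5) + 41·51 = 6)
  q = 1: r = 1, s = 1 − 1·(-5) = 6, t = -10 − 1·51 = -61  (check: 417·6 + 41·(-61) = 1)
The row with r = 1 (the gcd) gives the Bezout coefficients s = 6, t = -61.
Result: 417 · (6) + 41 · (-61) = 1.

gcd(417, 41) = 1; s = 6, t = -61 (check: 417·6 + 41·(-61) = 1).


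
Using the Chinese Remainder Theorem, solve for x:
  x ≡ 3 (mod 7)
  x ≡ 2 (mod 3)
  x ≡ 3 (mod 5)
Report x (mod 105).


Moduli 7, 3, 5 are pairwise coprime; by CRT there is a unique solution modulo M = 7 · 3 · 5 = 105.
Solve pairwise, accumulating the modulus:
  Start with x ≡ 3 (mod 7).
  Combine with x ≡ 2 (mod 3): since gcd(7, 3) = 1, we get a unique residue mod 21.
    Write x = 3 + 7·t and substitute into x ≡ 2 (mod 3): 7·t ≡ 2 − 3 = -1 (mod 3).
    Reduce coefficients mod 3: 1·t ≡ 2 (mod 3).
    So t ≡ 2 (mod 3).
    Then x = 3 + 7·2 = 17, valid modulo lcm(7, 3) = 21: x ≡ 17 (mod 21).
  Combine with x ≡ 3 (mod 5): since gcd(21, 5) = 1, we get a unique residue mod 105.
    Write x = 17 + 21·t and substitute into x ≡ 3 (mod 5): 21·t ≡ 3 − 17 = -14 (mod 5).
    Reduce coefficients mod 5: 1·t ≡ 1 (mod 5).
    So t ≡ 1 (mod 5).
    Then x = 17 + 21·1 = 38, valid modulo lcm(21, 5) = 105: x ≡ 38 (mod 105).
Verify: 38 mod 7 = 3 ✓, 38 mod 3 = 2 ✓, 38 mod 5 = 3 ✓.

x ≡ 38 (mod 105).


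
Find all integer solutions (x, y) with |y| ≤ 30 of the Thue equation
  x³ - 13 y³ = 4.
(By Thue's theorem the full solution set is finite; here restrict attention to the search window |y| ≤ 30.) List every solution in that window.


The equation is x³ - 13y³ = 4. For fixed y, x³ = 13·y³ + 4, so a solution requires the RHS to be a perfect cube.
Strategy: iterate y from -30 to 30, compute RHS = 13·y³ + 4, and check whether it is a (positive or negative) perfect cube.
Check small values of y:
  y = 0: RHS = 4 is not a perfect cube.
  y = 1: RHS = 17 is not a perfect cube.
  y = -1: RHS = -9 is not a perfect cube.
  y = 2: RHS = 108 is not a perfect cube.
  y = -2: RHS = -100 is not a perfect cube.
  y = 3: RHS = 355 is not a perfect cube.
  y = -3: RHS = -347 is not a perfect cube.
Continuing the search up to |y| = 30 finds no solutions either.
No (x, y) in the scanned range satisfies the equation.

No integer solutions with |y| ≤ 30.


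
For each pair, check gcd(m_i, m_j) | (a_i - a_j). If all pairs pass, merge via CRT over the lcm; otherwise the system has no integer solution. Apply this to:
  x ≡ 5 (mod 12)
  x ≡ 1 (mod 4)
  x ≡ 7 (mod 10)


Moduli 12, 4, 10 are not pairwise coprime, so CRT works modulo lcm(m_i) when all pairwise compatibility conditions hold.
Pairwise compatibility: gcd(m_i, m_j) must divide a_i - a_j for every pair.
Merge one congruence at a time:
  Start: x ≡ 5 (mod 12).
  Combine with x ≡ 1 (mod 4): gcd(12, 4) = 4; 1 - 5 = -4, which IS divisible by 4, so compatible.
    Write x = 5 + 12·t and substitute into x ≡ 1 (mod 4): 12·t ≡ 1 − 5 = -4 (mod 4).
    Divide the congruence (and modulus) by g = 4: 3·t ≡ -1 (mod 1).
    Modulo 1 every t works; take t = 0.
    Then x = 5 + 12·0 = 5, valid modulo lcm(12, 4) = 12: x ≡ 5 (mod 12).
  Combine with x ≡ 7 (mod 10): gcd(12, 10) = 2; 7 - 5 = 2, which IS divisible by 2, so compatible.
    Write x = 5 + 12·t and substitute into x ≡ 7 (mod 10): 12·t ≡ 7 − 5 = 2 (mod 10).
    Divide the congruence (and modulus) by g = 2: 6·t ≡ 1 (mod 5).
    Reduce coefficients mod 5: 1·t ≡ 1 (mod 5).
    So t ≡ 1 (mod 5).
    Then x = 5 + 12·1 = 17, valid modulo lcm(12, 10) = 60: x ≡ 17 (mod 60).
Verify: 17 mod 12 = 5, 17 mod 4 = 1, 17 mod 10 = 7.

x ≡ 17 (mod 60).


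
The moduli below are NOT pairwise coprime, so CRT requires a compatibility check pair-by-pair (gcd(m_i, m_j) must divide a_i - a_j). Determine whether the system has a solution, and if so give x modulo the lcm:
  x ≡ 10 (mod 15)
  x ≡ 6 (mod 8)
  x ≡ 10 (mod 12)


Moduli 15, 8, 12 are not pairwise coprime, so CRT works modulo lcm(m_i) when all pairwise compatibility conditions hold.
Pairwise compatibility: gcd(m_i, m_j) must divide a_i - a_j for every pair.
Merge one congruence at a time:
  Start: x ≡ 10 (mod 15).
  Combine with x ≡ 6 (mod 8): gcd(15, 8) = 1; 6 - 10 = -4, which IS divisible by 1, so compatible.
    Write x = 10 + 15·t and substitute into x ≡ 6 (mod 8): 15·t ≡ 6 − 10 = -4 (mod 8).
    Reduce coefficients mod 8: 7·t ≡ 4 (mod 8).
    The inverse of 7 mod 8 is 7 (since 7·7 = 49 = 6·8 + 1), so t ≡ 7·4 = 28 ≡ 4 (mod 8).
    Then x = 10 + 15·4 = 70, valid modulo lcm(15, 8) = 120: x ≡ 70 (mod 120).
  Combine with x ≡ 10 (mod 12): gcd(120, 12) = 12; 10 - 70 = -60, which IS divisible by 12, so compatible.
    Write x = 70 + 120·t and substitute into x ≡ 10 (mod 12): 120·t ≡ 10 − 70 = -60 (mod 12).
    Divide the congruence (and modulus) by g = 12: 10·t ≡ -5 (mod 1).
    Modulo 1 every t works; take t = 0.
    Then x = 70 + 120·0 = 70, valid modulo lcm(120, 12) = 120: x ≡ 70 (mod 120).
Verify: 70 mod 15 = 10, 70 mod 8 = 6, 70 mod 12 = 10.

x ≡ 70 (mod 120).


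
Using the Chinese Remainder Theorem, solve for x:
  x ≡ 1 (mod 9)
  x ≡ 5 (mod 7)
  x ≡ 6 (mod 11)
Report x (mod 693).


Moduli 9, 7, 11 are pairwise coprime; by CRT there is a unique solution modulo M = 9 · 7 · 11 = 693.
Solve pairwise, accumulating the modulus:
  Start with x ≡ 1 (mod 9).
  Combine with x ≡ 5 (mod 7): since gcd(9, 7) = 1, we get a unique residue mod 63.
    Write x = 1 + 9·t and substitute into x ≡ 5 (mod 7): 9·t ≡ 5 − 1 = 4 (mod 7).
    Reduce coefficients mod 7: 2·t ≡ 4 (mod 7).
    The inverse of 2 mod 7 is 4 (since 2·4 = 8 = 1·7 + 1), so t ≡ 4·4 = 16 ≡ 2 (mod 7).
    Then x = 1 + 9·2 = 19, valid modulo lcm(9, 7) = 63: x ≡ 19 (mod 63).
  Combine with x ≡ 6 (mod 11): since gcd(63, 11) = 1, we get a unique residue mod 693.
    Write x = 19 + 63·t and substitute into x ≡ 6 (mod 11): 63·t ≡ 6 − 19 = -13 (mod 11).
    Reduce coefficients mod 11: 8·t ≡ 9 (mod 11).
    The inverse of 8 mod 11 is 7 (since 8·7 = 56 = 5·11 + 1), so t ≡ 7·9 = 63 ≡ 8 (mod 11).
    Then x = 19 + 63·8 = 523, valid modulo lcm(63, 11) = 693: x ≡ 523 (mod 693).
Verify: 523 mod 9 = 1 ✓, 523 mod 7 = 5 ✓, 523 mod 11 = 6 ✓.

x ≡ 523 (mod 693).


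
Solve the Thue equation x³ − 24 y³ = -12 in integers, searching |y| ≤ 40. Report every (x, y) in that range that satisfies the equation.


The equation is x³ - 24y³ = -12. For fixed y, x³ = 24·y³ − 12, so a solution requires the RHS to be a perfect cube.
Strategy: iterate y from -40 to 40, compute RHS = 24·y³ − 12, and check whether it is a (positive or negative) perfect cube.
Check small values of y:
  y = 0: RHS = -12 is not a perfect cube.
  y = 1: RHS = 12 is not a perfect cube.
  y = -1: RHS = -36 is not a perfect cube.
  y = 2: RHS = 180 is not a perfect cube.
  y = -2: RHS = -204 is not a perfect cube.
  y = 3: RHS = 636 is not a perfect cube.
  y = -3: RHS = -660 is not a perfect cube.
Continuing the search up to |y| = 40 finds no solutions either.
No (x, y) in the scanned range satisfies the equation.

No integer solutions with |y| ≤ 40.


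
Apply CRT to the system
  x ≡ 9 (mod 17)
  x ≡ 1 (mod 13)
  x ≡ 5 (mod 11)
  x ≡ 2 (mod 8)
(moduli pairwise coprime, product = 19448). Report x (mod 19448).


Product of moduli M = 17 · 13 · 11 · 8 = 19448.
Merge one congruence at a time:
  Start: x ≡ 9 (mod 17).
  Combine with x ≡ 1 (mod 13); new modulus lcm = 221.
    Write x = 9 + 17·t and substitute into x ≡ 1 (mod 13): 17·t ≡ 1 − 9 = -8 (mod 13).
    Reduce coefficients mod 13: 4·t ≡ 5 (mod 13).
    The inverse of 4 mod 13 is 10 (since 4·10 = 40 = 3·13 + 1), so t ≡ 10·5 = 50 ≡ 11 (mod 13).
    Then x = 9 + 17·11 = 196, valid modulo lcm(17, 13) = 221: x ≡ 196 (mod 221).
  Combine with x ≡ 5 (mod 11); new modulus lcm = 2431.
    Write x = 196 + 221·t and substitute into x ≡ 5 (mod 11): 221·t ≡ 5 − 196 = -191 (mod 11).
    Reduce coefficients mod 11: 1·t ≡ 7 (mod 11).
    So t ≡ 7 (mod 11).
    Then x = 196 + 221·7 = 1743, valid modulo lcm(221, 11) = 2431: x ≡ 1743 (mod 2431).
  Combine with x ≡ 2 (mod 8); new modulus lcm = 19448.
    Write x = 1743 + 2431·t and substitute into x ≡ 2 (mod 8): 2431·t ≡ 2 − 1743 = -1741 (mod 8).
    Reduce coefficients mod 8: 7·t ≡ 3 (mod 8).
    The inverse of 7 mod 8 is 7 (since 7·7 = 49 = 6·8 + 1), so t ≡ 7·3 = 21 ≡ 5 (mod 8).
    Then x = 1743 + 2431·5 = 13898, valid modulo lcm(2431, 8) = 19448: x ≡ 13898 (mod 19448).
Verify against each original: 13898 mod 17 = 9, 13898 mod 13 = 1, 13898 mod 11 = 5, 13898 mod 8 = 2.

x ≡ 13898 (mod 19448).


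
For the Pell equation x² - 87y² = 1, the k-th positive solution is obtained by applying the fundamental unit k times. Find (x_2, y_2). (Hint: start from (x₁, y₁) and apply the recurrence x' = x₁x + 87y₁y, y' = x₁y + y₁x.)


Step 1: Find the fundamental solution (x₁, y₁) of x² - 87y² = 1.
  Expand √87 as a continued fraction. a₀ = ⌊√87⌋ = 9; iterate m_{k+1} = d_k·a_k − m_k, d_{k+1} = (87 − m_{k+1}²)/d_k, a_{k+1} = ⌊(a₀ + m_{k+1})/d_{k+1}⌋ (starting m₀ = 0, d₀ = 1), with convergents p_k = a_k·p_{k-1} + p_{k-2}, q_k = a_k·q_{k-1} + q_{k-2} (p₋₁ = 1, q₋₁ = 0):
  k = 0: a₀ = 9; p₀/q₀ = 9/1; p₀² − 87·q₀² = 81 − 87 = -6.
  k = 1: m = 9, d = 6, a = ⌊(9 + 9)/6⌋ = 3; p/q = (3·9 + 1)/(3·1 + 0) = 28/3; p² − 87·q² = 784 − 783 = 1.
  The first convergent with p² − 87·q² = 1 gives the fundamental solution (x₁, y₁) = (28, 3).
Step 2: Apply the recurrence (x_{n+1}, y_{n+1}) = (x₁x_n + 87y₁y_n, x₁y_n + y₁x_n) repeatedly.
  From (x_1, y_1) = (28, 3): x_2 = 28·28 + 87·3·3 = 1567; y_2 = 28·3 + 3·28 = 168.
Step 3: Verify x_2² - 87·y_2² = 2455489 - 2455488 = 1 (should be 1). ✓

(x_1, y_1) = (28, 3); (x_2, y_2) = (1567, 168).


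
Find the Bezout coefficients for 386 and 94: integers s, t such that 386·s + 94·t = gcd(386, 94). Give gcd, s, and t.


Euclidean algorithm on (386, 94) — divide until remainder is 0:
  386 = 4 · 94 + 10
  94 = 9 · 10 + 4
  10 = 2 · 4 + 2
  4 = 2 · 2 + 0
gcd(386, 94) = 2.
Track Bezout coefficients alongside the remainders: start with r₀ = 386 = a·1 + b·0 (s = 1, t = 0) and r₁ = 94 = a·0 + b·1 (s = 0, t = 1); each new remainder r_{k+1} = r_{k-1} − q_k·r_k inherits s_{k+1} = s_{k-1} − q_k·s_k, t_{k+1} = t_{k-1} − q_k·t_k, so r_k = a·s_k + b·t_k at every step:
  q = 4: r = 10, s = 1 − 4·0 = 1, t = 0 − 4·1 = -4  (check: 386·1 + 94·(-4) = 10)
  q = 9: r = 4, s = 0 − 9·1 = -9, t = 1 − 9·(-4) = 37  (check: 386·(-9) + 94·37 = 4)
  q = 2: r = 2, s = 1 − 2·(-9) = 19, t = -4 − 2·37 = -78  (check: 386·19 + 94·(-78) = 2)
The row with r = 2 (the gcd) gives the Bezout coefficients s = 19, t = -78.
Result: 386 · (19) + 94 · (-78) = 2.

gcd(386, 94) = 2; s = 19, t = -78 (check: 386·19 + 94·(-78) = 2).


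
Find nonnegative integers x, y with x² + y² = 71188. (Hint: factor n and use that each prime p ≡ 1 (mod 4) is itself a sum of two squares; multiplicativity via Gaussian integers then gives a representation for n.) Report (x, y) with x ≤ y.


Step 1: Factor n = 71188 = 2^2 · 13 · 37^2.
Step 2: Check the mod-4 condition on each prime factor: 2 = 2 (special); 13 ≡ 1 (mod 4), exponent 1; 37 ≡ 1 (mod 4), exponent 2.
All primes ≡ 3 (mod 4) appear to even exponent (or don't appear), so by the two-squares theorem n IS expressible as a sum of two squares.
Step 3: Build a representation. Group n = k² · m with k = 2 and m = 13 · 37 · 37 = 17797 (a product of primes ≡ 1 (mod 4)); a representation of m scales to one of n via (k·x)² + (k·y)² = k²(x² + y²). Each prime p ≡ 1 (mod 4) is itself a sum of two squares; find a² by testing p − a² for a perfect square:
  13: 13 − 1² = 12, 13 − 2² = 9 = 3² ⇒ 13 = 2² + 3².
  37: 37 − 1² = 36 = 6² ⇒ 37 = 1² + 6².
  Combine using the Brahmagupta–Fibonacci identity (a² + b²)(c² + d²) = (ac − bd)² + (ad + bc)² = (ac + bd)² + (ad − bc)²:
  13 · 37 = 481: from (2² + 3²)(1² + 6²), take (2·1 − 3·6, 2·6 + 3·1) = (2 − 18, 12 + 3) = (-16, 15); dropping signs (only squares matter) gives (16, 15); check 16² + 15² = 256 + 225 = 481 ✓.
  481 · 37 = 17797: from (16² + 15²)(1² + 6²), take (16·1 − 15·6, 16·6 + 15·1) = (16 − 90, 96 + 15) = (-74, 111); dropping signs (only squares matter) gives (74, 111); check 74² + 111² = 5476 + 12321 = 17797 ✓.
  Scale by k = 2: (2·74, 2·111) = (148, 222).
Step 4: Order so x ≤ y and verify: 148² + 222² = 21904 + 49284 = 71188 = n. ✓

n = 71188 = 148² + 222² (one valid representation with x ≤ y).


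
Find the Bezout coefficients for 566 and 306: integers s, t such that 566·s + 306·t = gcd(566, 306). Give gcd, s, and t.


Euclidean algorithm on (566, 306) — divide until remainder is 0:
  566 = 1 · 306 + 260
  306 = 1 · 260 + 46
  260 = 5 · 46 + 30
  46 = 1 · 30 + 16
  30 = 1 · 16 + 14
  16 = 1 · 14 + 2
  14 = 7 · 2 + 0
gcd(566, 306) = 2.
Track Bezout coefficients alongside the remainders: start with r₀ = 566 = a·1 + b·0 (s = 1, t = 0) and r₁ = 306 = a·0 + b·1 (s = 0, t = 1); each new remainder r_{k+1} = r_{k-1} − q_k·r_k inherits s_{k+1} = s_{k-1} − q_k·s_k, t_{k+1} = t_{k-1} − q_k·t_k, so r_k = a·s_k + b·t_k at every step:
  q = 1: r = 260, s = 1 − 1·0 = 1, t = 0 − 1·1 = -1  (check: 566·1 + 306·(-1) = 260)
  q = 1: r = 46, s = 0 − 1·1 = -1, t = 1 − 1·(-1) = 2  (check: 566·(-1) + 306·2 = 46)
  q = 5: r = 30, s = 1 − 5·(-1) = 6, t = -1 − 5·2 = -11  (check: 566·6 + 306·(-11) = 30)
  q = 1: r = 16, s = -1 − 1·6 = -7, t = 2 − 1·(-11) = 13  (check: 566·(-7) + 306·13 = 16)
  q = 1: r = 14, s = 6 − 1·(-7) = 13, t = -11 − 1·13 = -24  (check: 566·13 + 306·(-24) = 14)
  q = 1: r = 2, s = -7 − 1·13 = -20, t = 13 − 1·(-24) = 37  (check: 566·(-20) + 306·37 = 2)
The row with r = 2 (the gcd) gives the Bezout coefficients s = -20, t = 37.
Result: 566 · (-20) + 306 · (37) = 2.

gcd(566, 306) = 2; s = -20, t = 37 (check: 566·(-20) + 306·37 = 2).


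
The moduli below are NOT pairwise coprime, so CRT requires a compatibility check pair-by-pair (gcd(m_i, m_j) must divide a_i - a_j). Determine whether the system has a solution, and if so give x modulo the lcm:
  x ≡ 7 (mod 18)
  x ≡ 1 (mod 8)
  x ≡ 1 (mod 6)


Moduli 18, 8, 6 are not pairwise coprime, so CRT works modulo lcm(m_i) when all pairwise compatibility conditions hold.
Pairwise compatibility: gcd(m_i, m_j) must divide a_i - a_j for every pair.
Merge one congruence at a time:
  Start: x ≡ 7 (mod 18).
  Combine with x ≡ 1 (mod 8): gcd(18, 8) = 2; 1 - 7 = -6, which IS divisible by 2, so compatible.
    Write x = 7 + 18·t and substitute into x ≡ 1 (mod 8): 18·t ≡ 1 − 7 = -6 (mod 8).
    Divide the congruence (and modulus) by g = 2: 9·t ≡ -3 (mod 4).
    Reduce coefficients mod 4: 1·t ≡ 1 (mod 4).
    So t ≡ 1 (mod 4).
    Then x = 7 + 18·1 = 25, valid modulo lcm(18, 8) = 72: x ≡ 25 (mod 72).
  Combine with x ≡ 1 (mod 6): gcd(72, 6) = 6; 1 - 25 = -24, which IS divisible by 6, so compatible.
    Write x = 25 + 72·t and substitute into x ≡ 1 (mod 6): 72·t ≡ 1 − 25 = -24 (mod 6).
    Divide the congruence (and modulus) by g = 6: 12·t ≡ -4 (mod 1).
    Modulo 1 every t works; take t = 0.
    Then x = 25 + 72·0 = 25, valid modulo lcm(72, 6) = 72: x ≡ 25 (mod 72).
Verify: 25 mod 18 = 7, 25 mod 8 = 1, 25 mod 6 = 1.

x ≡ 25 (mod 72).


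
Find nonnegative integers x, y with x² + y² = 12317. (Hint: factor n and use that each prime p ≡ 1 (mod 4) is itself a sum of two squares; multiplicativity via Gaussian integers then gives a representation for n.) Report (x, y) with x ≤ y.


Step 1: Factor n = 12317 = 109 · 113.
Step 2: Check the mod-4 condition on each prime factor: 109 ≡ 1 (mod 4), exponent 1; 113 ≡ 1 (mod 4), exponent 1.
All primes ≡ 3 (mod 4) appear to even exponent (or don't appear), so by the two-squares theorem n IS expressible as a sum of two squares.
Step 3: Build a representation. Here n = 109 · 113 is a product of primes ≡ 1 (mod 4). Each prime p ≡ 1 (mod 4) is itself a sum of two squares; find a² by testing p − a² for a perfect square:
  109: 109 − 1² = 108, 109 − 2² = 105, 109 − 3² = 100 = 10² ⇒ 109 = 3² + 10².
  113: 113 − 1² = 112, 113 − 2² = 109, 113 − 3² = 104, 113 − 4² = 97, 113 − 5² = 88, 113 − 6² = 77, 113 − 7² = 64 = 8² ⇒ 113 = 7² + 8².
  Combine using the Brahmagupta–Fibonacci identity (a² + b²)(c² + d²) = (ac − bd)² + (ad + bc)² = (ac + bd)² + (ad − bc)²:
  109 · 113 = 12317: from (3² + 10²)(7² + 8²), take (3·7 − 10·8, 3·8 + 10·7) = (21 − 80, 24 + 70) = (-59, 94); dropping signs (only squares matter) gives (59, 94); check 59² + 94² = 3481 + 8836 = 12317 ✓.
Step 4: Order so x ≤ y and verify: 59² + 94² = 3481 + 8836 = 12317 = n. ✓

n = 12317 = 59² + 94² (one valid representation with x ≤ y).


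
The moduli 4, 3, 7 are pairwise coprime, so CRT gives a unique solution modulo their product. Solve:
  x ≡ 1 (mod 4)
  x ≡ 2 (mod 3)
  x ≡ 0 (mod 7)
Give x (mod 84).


Moduli 4, 3, 7 are pairwise coprime; by CRT there is a unique solution modulo M = 4 · 3 · 7 = 84.
Solve pairwise, accumulating the modulus:
  Start with x ≡ 1 (mod 4).
  Combine with x ≡ 2 (mod 3): since gcd(4, 3) = 1, we get a unique residue mod 12.
    Write x = 1 + 4·t and substitute into x ≡ 2 (mod 3): 4·t ≡ 2 − 1 = 1 (mod 3).
    Reduce coefficients mod 3: 1·t ≡ 1 (mod 3).
    So t ≡ 1 (mod 3).
    Then x = 1 + 4·1 = 5, valid modulo lcm(4, 3) = 12: x ≡ 5 (mod 12).
  Combine with x ≡ 0 (mod 7): since gcd(12, 7) = 1, we get a unique residue mod 84.
    Write x = 5 + 12·t and substitute into x ≡ 0 (mod 7): 12·t ≡ 0 − 5 = -5 (mod 7).
    Reduce coefficients mod 7: 5·t ≡ 2 (mod 7).
    The inverse of 5 mod 7 is 3 (since 5·3 = 15 = 2·7 + 1), so t ≡ 3·2 = 6 ≡ 6 (mod 7).
    Then x = 5 + 12·6 = 77, valid modulo lcm(12, 7) = 84: x ≡ 77 (mod 84).
Verify: 77 mod 4 = 1 ✓, 77 mod 3 = 2 ✓, 77 mod 7 = 0 ✓.

x ≡ 77 (mod 84).


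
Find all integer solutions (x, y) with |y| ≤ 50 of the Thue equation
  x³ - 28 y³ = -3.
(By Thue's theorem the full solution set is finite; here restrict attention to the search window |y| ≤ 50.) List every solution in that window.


The equation is x³ - 28y³ = -3. For fixed y, x³ = 28·y³ − 3, so a solution requires the RHS to be a perfect cube.
Strategy: iterate y from -50 to 50, compute RHS = 28·y³ − 3, and check whether it is a (positive or negative) perfect cube.
Check small values of y:
  y = 0: RHS = -3 is not a perfect cube.
  y = 1: RHS = 25 is not a perfect cube.
  y = -1: RHS = -31 is not a perfect cube.
  y = 2: RHS = 221 is not a perfect cube.
  y = -2: RHS = -227 is not a perfect cube.
  y = 3: RHS = 753 is not a perfect cube.
  y = -3: RHS = -759 is not a perfect cube.
Continuing the search up to |y| = 50 finds no solutions either.
No (x, y) in the scanned range satisfies the equation.

No integer solutions with |y| ≤ 50.


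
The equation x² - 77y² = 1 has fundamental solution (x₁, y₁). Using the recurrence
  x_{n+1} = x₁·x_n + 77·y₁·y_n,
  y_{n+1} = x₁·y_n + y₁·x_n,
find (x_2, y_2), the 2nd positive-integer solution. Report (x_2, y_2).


Step 1: Find the fundamental solution (x₁, y₁) of x² - 77y² = 1.
  Expand √77 as a continued fraction. a₀ = ⌊√77⌋ = 8; iterate m_{k+1} = d_k·a_k − m_k, d_{k+1} = (77 − m_{k+1}²)/d_k, a_{k+1} = ⌊(a₀ + m_{k+1})/d_{k+1}⌋ (starting m₀ = 0, d₀ = 1), with convergents p_k = a_k·p_{k-1} + p_{k-2}, q_k = a_k·q_{k-1} + q_{k-2} (p₋₁ = 1, q₋₁ = 0):
  k = 0: a₀ = 8; p₀/q₀ = 8/1; p₀² − 77·q₀² = 64 − 77 = -13.
  k = 1: m = 8, d = 13, a = ⌊(8 + 8)/13⌋ = 1; p/q = (1·8 + 1)/(1·1 + 0) = 9/1; p² − 77·q² = 81 − 77 = 4.
  k = 2: m = 5, d = 4, a = ⌊(8 + 5)/4⌋ = 3; p/q = (3·9 + 8)/(3·1 + 1) = 35/4; p² − 77·q² = 1225 − 1232 = -7.
  k = 3: m = 7, d = 7, a = ⌊(8 + 7)/7⌋ = 2; p/q = (2·35 + 9)/(2·4 + 1) = 79/9; p² − 77·q² = 6241 − 6237 = 4.
  k = 4: m = 7, d = 4, a = ⌊(8 + 7)/4⌋ = 3; p/q = (3·79 + 35)/(3·9 + 4) = 272/31; p² − 77·q² = 73984 − 73997 = -13.
  k = 5: m = 5, d = 13, a = ⌊(8 + 5)/13⌋ = 1; p/q = (1·272 + 79)/(1·31 + 9) = 351/40; p² − 77·q² = 123201 − 123200 = 1.
  The first convergent with p² − 77·q² = 1 gives the fundamental solution (x₁, y₁) = (351, 40).
Step 2: Apply the recurrence (x_{n+1}, y_{n+1}) = (x₁x_n + 77y₁y_n, x₁y_n + y₁x_n) repeatedly.
  From (x_1, y_1) = (351, 40): x_2 = 351·351 + 77·40·40 = 246401; y_2 = 351·40 + 40·351 = 28080.
Step 3: Verify x_2² - 77·y_2² = 60713452801 - 60713452800 = 1 (should be 1). ✓

(x_1, y_1) = (351, 40); (x_2, y_2) = (246401, 28080).


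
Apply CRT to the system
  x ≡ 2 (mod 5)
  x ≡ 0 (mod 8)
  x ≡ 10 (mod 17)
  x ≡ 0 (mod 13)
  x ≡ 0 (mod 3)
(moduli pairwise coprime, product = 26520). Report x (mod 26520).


Product of moduli M = 5 · 8 · 17 · 13 · 3 = 26520.
Merge one congruence at a time:
  Start: x ≡ 2 (mod 5).
  Combine with x ≡ 0 (mod 8); new modulus lcm = 40.
    Write x = 2 + 5·t and substitute into x ≡ 0 (mod 8): 5·t ≡ 0 − 2 = -2 (mod 8).
    Reduce coefficients mod 8: 5·t ≡ 6 (mod 8).
    The inverse of 5 mod 8 is 5 (since 5·5 = 25 = 3·8 + 1), so t ≡ 5·6 = 30 ≡ 6 (mod 8).
    Then x = 2 + 5·6 = 32, valid modulo lcm(5, 8) = 40: x ≡ 32 (mod 40).
  Combine with x ≡ 10 (mod 17); new modulus lcm = 680.
    Write x = 32 + 40·t and substitute into x ≡ 10 (mod 17): 40·t ≡ 10 − 32 = -22 (mod 17).
    Reduce coefficients mod 17: 6·t ≡ 12 (mod 17).
    The inverse of 6 mod 17 is 3 (since 6·3 = 18 = 1·17 + 1), so t ≡ 3·12 = 36 ≡ 2 (mod 17).
    Then x = 32 + 40·2 = 112, valid modulo lcm(40, 17) = 680: x ≡ 112 (mod 680).
  Combine with x ≡ 0 (mod 13); new modulus lcm = 8840.
    Write x = 112 + 680·t and substitute into x ≡ 0 (mod 13): 680·t ≡ 0 − 112 = -112 (mod 13).
    Reduce coefficients mod 13: 4·t ≡ 5 (mod 13).
    The inverse of 4 mod 13 is 10 (since 4·10 = 40 = 3·13 + 1), so t ≡ 10·5 = 50 ≡ 11 (mod 13).
    Then x = 112 + 680·11 = 7592, valid modulo lcm(680, 13) = 8840: x ≡ 7592 (mod 8840).
  Combine with x ≡ 0 (mod 3); new modulus lcm = 26520.
    Write x = 7592 + 8840·t and substitute into x ≡ 0 (mod 3): 8840·t ≡ 0 − 7592 = -7592 (mod 3).
    Reduce coefficients mod 3: 2·t ≡ 1 (mod 3).
    The inverse of 2 mod 3 is 2 (since 2·2 = 4 = 1·3 + 1), so t ≡ 2·1 = 2 ≡ 2 (mod 3).
    Then x = 7592 + 8840·2 = 25272, valid modulo lcm(8840, 3) = 26520: x ≡ 25272 (mod 26520).
Verify against each original: 25272 mod 5 = 2, 25272 mod 8 = 0, 25272 mod 17 = 10, 25272 mod 13 = 0, 25272 mod 3 = 0.

x ≡ 25272 (mod 26520).


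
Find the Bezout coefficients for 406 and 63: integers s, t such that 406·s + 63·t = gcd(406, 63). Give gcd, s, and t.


Euclidean algorithm on (406, 63) — divide until remainder is 0:
  406 = 6 · 63 + 28
  63 = 2 · 28 + 7
  28 = 4 · 7 + 0
gcd(406, 63) = 7.
Track Bezout coefficients alongside the remainders: start with r₀ = 406 = a·1 + b·0 (s = 1, t = 0) and r₁ = 63 = a·0 + b·1 (s = 0, t = 1); each new remainder r_{k+1} = r_{k-1} − q_k·r_k inherits s_{k+1} = s_{k-1} − q_k·s_k, t_{k+1} = t_{k-1} − q_k·t_k, so r_k = a·s_k + b·t_k at every step:
  q = 6: r = 28, s = 1 − 6·0 = 1, t = 0 − 6·1 = -6  (check: 406·1 + 63·(-6) = 28)
  q = 2: r = 7, s = 0 − 2·1 = -2, t = 1 − 2·(-6) = 13  (check: 406·(-2) + 63·13 = 7)
The row with r = 7 (the gcd) gives the Bezout coefficients s = -2, t = 13.
Result: 406 · (-2) + 63 · (13) = 7.

gcd(406, 63) = 7; s = -2, t = 13 (check: 406·(-2) + 63·13 = 7).


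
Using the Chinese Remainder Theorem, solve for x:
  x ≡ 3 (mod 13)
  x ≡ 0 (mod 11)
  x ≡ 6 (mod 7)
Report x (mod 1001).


Moduli 13, 11, 7 are pairwise coprime; by CRT there is a unique solution modulo M = 13 · 11 · 7 = 1001.
Solve pairwise, accumulating the modulus:
  Start with x ≡ 3 (mod 13).
  Combine with x ≡ 0 (mod 11): since gcd(13, 11) = 1, we get a unique residue mod 143.
    Write x = 3 + 13·t and substitute into x ≡ 0 (mod 11): 13·t ≡ 0 − 3 = -3 (mod 11).
    Reduce coefficients mod 11: 2·t ≡ 8 (mod 11).
    The inverse of 2 mod 11 is 6 (since 2·6 = 12 = 1·11 + 1), so t ≡ 6·8 = 48 ≡ 4 (mod 11).
    Then x = 3 + 13·4 = 55, valid modulo lcm(13, 11) = 143: x ≡ 55 (mod 143).
  Combine with x ≡ 6 (mod 7): since gcd(143, 7) = 1, we get a unique residue mod 1001.
    Write x = 55 + 143·t and substitute into x ≡ 6 (mod 7): 143·t ≡ 6 − 55 = -49 (mod 7).
    Reduce coefficients mod 7: 3·t ≡ 0 (mod 7).
    The inverse of 3 mod 7 is 5 (since 3·5 = 15 = 2·7 + 1), so t ≡ 5·0 = 0 ≡ 0 (mod 7).
    Then x = 55 + 143·0 = 55, valid modulo lcm(143, 7) = 1001: x ≡ 55 (mod 1001).
Verify: 55 mod 13 = 3 ✓, 55 mod 11 = 0 ✓, 55 mod 7 = 6 ✓.

x ≡ 55 (mod 1001).


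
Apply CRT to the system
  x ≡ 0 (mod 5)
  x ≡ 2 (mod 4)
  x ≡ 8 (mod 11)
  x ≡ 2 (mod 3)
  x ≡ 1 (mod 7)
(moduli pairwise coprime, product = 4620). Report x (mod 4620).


Product of moduli M = 5 · 4 · 11 · 3 · 7 = 4620.
Merge one congruence at a time:
  Start: x ≡ 0 (mod 5).
  Combine with x ≡ 2 (mod 4); new modulus lcm = 20.
    Write x = 0 + 5·t and substitute into x ≡ 2 (mod 4): 5·t ≡ 2 − 0 = 2 (mod 4).
    Reduce coefficients mod 4: 1·t ≡ 2 (mod 4).
    So t ≡ 2 (mod 4).
    Then x = 0 + 5·2 = 10, valid modulo lcm(5, 4) = 20: x ≡ 10 (mod 20).
  Combine with x ≡ 8 (mod 11); new modulus lcm = 220.
    Write x = 10 + 20·t and substitute into x ≡ 8 (mod 11): 20·t ≡ 8 − 10 = -2 (mod 11).
    Reduce coefficients mod 11: 9·t ≡ 9 (mod 11).
    The inverse of 9 mod 11 is 5 (since 9·5 = 45 = 4·11 + 1), so t ≡ 5·9 = 45 ≡ 1 (mod 11).
    Then x = 10 + 20·1 = 30, valid modulo lcm(20, 11) = 220: x ≡ 30 (mod 220).
  Combine with x ≡ 2 (mod 3); new modulus lcm = 660.
    Write x = 30 + 220·t and substitute into x ≡ 2 (mod 3): 220·t ≡ 2 − 30 = -28 (mod 3).
    Reduce coefficients mod 3: 1·t ≡ 2 (mod 3).
    So t ≡ 2 (mod 3).
    Then x = 30 + 220·2 = 470, valid modulo lcm(220, 3) = 660: x ≡ 470 (mod 660).
  Combine with x ≡ 1 (mod 7); new modulus lcm = 4620.
    Write x = 470 + 660·t and substitute into x ≡ 1 (mod 7): 660·t ≡ 1 − 470 = -469 (mod 7).
    Reduce coefficients mod 7: 2·t ≡ 0 (mod 7).
    The inverse of 2 mod 7 is 4 (since 2·4 = 8 = 1·7 + 1), so t ≡ 4·0 = 0 ≡ 0 (mod 7).
    Then x = 470 + 660·0 = 470, valid modulo lcm(660, 7) = 4620: x ≡ 470 (mod 4620).
Verify against each original: 470 mod 5 = 0, 470 mod 4 = 2, 470 mod 11 = 8, 470 mod 3 = 2, 470 mod 7 = 1.

x ≡ 470 (mod 4620).


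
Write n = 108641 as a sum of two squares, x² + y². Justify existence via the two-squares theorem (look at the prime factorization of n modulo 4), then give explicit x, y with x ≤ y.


Step 1: Factor n = 108641 = 13 · 61 · 137.
Step 2: Check the mod-4 condition on each prime factor: 13 ≡ 1 (mod 4), exponent 1; 61 ≡ 1 (mod 4), exponent 1; 137 ≡ 1 (mod 4), exponent 1.
All primes ≡ 3 (mod 4) appear to even exponent (or don't appear), so by the two-squares theorem n IS expressible as a sum of two squares.
Step 3: Build a representation. Here n = 13 · 61 · 137 is a product of primes ≡ 1 (mod 4). Each prime p ≡ 1 (mod 4) is itself a sum of two squares; find a² by testing p − a² for a perfect square:
  13: 13 − 1² = 12, 13 − 2² = 9 = 3² ⇒ 13 = 2² + 3².
  61: 61 − 1² = 60, 61 − 2² = 57, 61 − 3² = 52, 61 − 4² = 45, 61 − 5² = 36 = 6² ⇒ 61 = 5² + 6².
  137: 137 − 1² = 136, 137 − 2² = 133, 137 − 3² = 128, 137 − 4² = 121 = 11² ⇒ 137 = 4² + 11².
  Combine using the Brahmagupta–Fibonacci identity (a² + b²)(c² + d²) = (ac − bd)² + (ad + bc)² = (ac + bd)² + (ad − bc)²:
  13 · 61 = 793: from (2² + 3²)(5² + 6²), take (2·5 − 3·6, 2·6 + 3·5) = (10 − 18, 12 + 15) = (-8, 27); dropping signs (only squares matter) gives (8, 27); check 8² + 27² = 64 + 729 = 793 ✓.
  793 · 137 = 108641: from (8² + 27²)(4² + 11²), take (8·4 − 27·11, 8·11 + 27·4) = (32 − 297, 88 + 108) = (-265, 196); dropping signs (only squares matter) gives (265, 196); check 265² + 196² = 70225 + 38416 = 108641 ✓.
Step 4: Order so x ≤ y and verify: 196² + 265² = 38416 + 70225 = 108641 = n. ✓

n = 108641 = 196² + 265² (one valid representation with x ≤ y).
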